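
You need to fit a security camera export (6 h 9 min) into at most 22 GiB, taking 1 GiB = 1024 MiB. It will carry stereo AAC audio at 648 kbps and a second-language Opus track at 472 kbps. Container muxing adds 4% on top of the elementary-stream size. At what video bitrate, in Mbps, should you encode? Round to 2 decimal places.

Budget: 22 GiB = 188978.6 Mb.
Stream payload after overhead: 188978.6 / 1.04 = 181710.2 Mb.
6 h 9 min = 369 min = 22140 s
Total bitrate budget: 181710.2 Mb / 22140 s = 8.207 Mbps.
Audio total: 648 + 472 = 1120 kbps = 1.120 Mbps.
Video: 8.207 − 1.120 = 7.087 Mbps.

7.09 Mbps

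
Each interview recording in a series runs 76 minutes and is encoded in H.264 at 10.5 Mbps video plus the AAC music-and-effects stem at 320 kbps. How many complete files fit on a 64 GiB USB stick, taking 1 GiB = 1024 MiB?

11

76 min = 4560 s
Audio: 320 kbps = 0.320 Mbps.
Total bitrate: 10.820 Mbps.
Per item: 10.820 Mbps × 4560 s = 49,339 Mb = 6,167 MB.
Capacity: 64 GiB = 549,756 Mb; 11.14 items → 11 complete.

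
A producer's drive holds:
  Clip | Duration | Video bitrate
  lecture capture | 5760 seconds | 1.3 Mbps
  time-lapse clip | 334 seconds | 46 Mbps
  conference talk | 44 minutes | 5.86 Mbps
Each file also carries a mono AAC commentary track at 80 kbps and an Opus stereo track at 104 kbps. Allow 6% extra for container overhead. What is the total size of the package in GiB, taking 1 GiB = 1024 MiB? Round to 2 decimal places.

Audio total: 80 + 104 = 184 kbps = 0.184 Mbps.
lecture capture: 1.484 Mbps × 5760 s × 1.06 = 9060.7 Mb
time-lapse clip: 46.184 Mbps × 334 s × 1.06 = 16351.0 Mb
conference talk: 6.044 Mbps × 2640 s × 1.06 = 16913.5 Mb
Total: 42325.2 Mb = 5290.7 MB.
= 4.927 GiB.

4.93 GiB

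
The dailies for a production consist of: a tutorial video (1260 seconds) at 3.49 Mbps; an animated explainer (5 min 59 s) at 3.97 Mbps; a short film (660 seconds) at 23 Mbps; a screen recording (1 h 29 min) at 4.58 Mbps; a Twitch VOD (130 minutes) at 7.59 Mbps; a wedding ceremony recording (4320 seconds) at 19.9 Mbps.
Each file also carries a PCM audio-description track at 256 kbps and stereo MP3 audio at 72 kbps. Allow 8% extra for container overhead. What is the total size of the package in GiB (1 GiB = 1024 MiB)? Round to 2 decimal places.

Audio total: 256 + 72 = 328 kbps = 0.328 Mbps.
tutorial video: 3.818 Mbps × 1260 s × 1.08 = 5195.5 Mb
animated explainer: 4.298 Mbps × 359 s × 1.08 = 1666.4 Mb
short film: 23.328 Mbps × 660 s × 1.08 = 16628.2 Mb
screen recording: 4.908 Mbps × 5340 s × 1.08 = 28305.4 Mb
Twitch VOD: 7.918 Mbps × 7800 s × 1.08 = 66701.2 Mb
wedding ceremony recording: 20.228 Mbps × 4320 s × 1.08 = 94375.8 Mb
Total: 212872.6 Mb = 26609.1 MB.
= 24.78 GiB.

24.78 GiB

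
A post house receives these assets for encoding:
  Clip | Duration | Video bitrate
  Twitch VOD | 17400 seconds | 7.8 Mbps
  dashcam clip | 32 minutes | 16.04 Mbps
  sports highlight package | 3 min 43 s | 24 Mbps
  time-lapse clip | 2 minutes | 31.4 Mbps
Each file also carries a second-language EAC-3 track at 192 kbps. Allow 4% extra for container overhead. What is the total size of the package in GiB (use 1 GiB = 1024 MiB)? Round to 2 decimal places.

Audio: 192 kbps = 0.192 Mbps.
Twitch VOD: 7.992 Mbps × 17400 s × 1.04 = 144623.2 Mb
dashcam clip: 16.232 Mbps × 1920 s × 1.04 = 32412.1 Mb
sports highlight package: 24.192 Mbps × 223 s × 1.04 = 5610.6 Mb
time-lapse clip: 31.592 Mbps × 120 s × 1.04 = 3942.7 Mb
Total: 186588.6 Mb = 23323.6 MB.
= 21.72 GiB.

21.72 GiB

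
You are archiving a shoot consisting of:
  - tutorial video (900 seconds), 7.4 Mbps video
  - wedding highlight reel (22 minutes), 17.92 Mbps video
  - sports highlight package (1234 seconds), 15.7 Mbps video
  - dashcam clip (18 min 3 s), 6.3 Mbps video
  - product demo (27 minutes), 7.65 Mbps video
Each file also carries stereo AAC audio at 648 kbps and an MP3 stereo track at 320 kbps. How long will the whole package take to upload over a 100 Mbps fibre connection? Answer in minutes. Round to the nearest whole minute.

Audio total: 648 + 320 = 968 kbps = 0.968 Mbps.
tutorial video: 8.368 Mbps × 900 s = 7531.2 Mb
wedding highlight reel: 18.888 Mbps × 1320 s = 24932.2 Mb
sports highlight package: 16.668 Mbps × 1234 s = 20568.3 Mb
dashcam clip: 7.268 Mbps × 1083 s = 7871.2 Mb
product demo: 8.618 Mbps × 1620 s = 13961.2 Mb
Total: 74864.1 Mb = 9358.0 MB.
At 100 Mbps: 74864.1 / 100 = 749 s ≈ 12.5 minutes.

12 minutes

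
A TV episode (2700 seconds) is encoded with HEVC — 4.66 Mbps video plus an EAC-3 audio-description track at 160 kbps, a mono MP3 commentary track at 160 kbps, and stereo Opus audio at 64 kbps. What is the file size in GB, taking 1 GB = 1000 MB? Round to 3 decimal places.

1.702 GB

Audio total: 160 + 160 + 64 = 384 kbps = 0.384 Mbps.
Total bitrate: 4.66 + 0.384 = 5.044 Mbps.
Stream data: 5.044 Mbps × 2700 s = 13618.8 Mb.
13,619 Mb ÷ 8 = 1,702 MB → 1.702 GB.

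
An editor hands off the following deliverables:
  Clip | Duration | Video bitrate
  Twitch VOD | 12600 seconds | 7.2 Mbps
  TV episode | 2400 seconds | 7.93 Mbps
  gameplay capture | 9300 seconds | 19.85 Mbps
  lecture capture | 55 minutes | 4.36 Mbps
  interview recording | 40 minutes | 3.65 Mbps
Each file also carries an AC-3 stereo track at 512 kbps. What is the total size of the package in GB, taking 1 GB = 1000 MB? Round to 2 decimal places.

41.61 GB

Audio: 512 kbps = 0.512 Mbps.
Twitch VOD: 7.712 Mbps × 12600 s = 97171.2 Mb
TV episode: 8.442 Mbps × 2400 s = 20260.8 Mb
gameplay capture: 20.362 Mbps × 9300 s = 189366.6 Mb
lecture capture: 4.872 Mbps × 3300 s = 16077.6 Mb
interview recording: 4.162 Mbps × 2400 s = 9988.8 Mb
Total: 332865.0 Mb = 41608.1 MB.
= 41.61 GB.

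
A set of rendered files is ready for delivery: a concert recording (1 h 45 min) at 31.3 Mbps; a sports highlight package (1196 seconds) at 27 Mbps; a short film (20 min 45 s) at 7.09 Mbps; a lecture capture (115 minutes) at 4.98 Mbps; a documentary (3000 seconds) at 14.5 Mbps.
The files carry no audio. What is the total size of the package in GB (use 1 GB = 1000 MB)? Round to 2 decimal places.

concert recording: 31.300 Mbps × 6300 s = 197190.0 Mb
sports highlight package: 27.000 Mbps × 1196 s = 32292.0 Mb
short film: 7.090 Mbps × 1245 s = 8827.0 Mb
lecture capture: 4.980 Mbps × 6900 s = 34362.0 Mb
documentary: 14.500 Mbps × 3000 s = 43500.0 Mb
Total: 316171.0 Mb = 39521.4 MB.
= 39.52 GB.

39.52 GB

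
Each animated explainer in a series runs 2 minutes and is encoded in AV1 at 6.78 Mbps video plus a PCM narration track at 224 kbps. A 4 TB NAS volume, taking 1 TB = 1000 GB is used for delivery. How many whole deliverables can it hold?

2 min = 120 s
Audio: 224 kbps = 0.224 Mbps.
Total bitrate: 7.004 Mbps.
Per item: 7.004 Mbps × 120 s = 840.5 Mb = 105.1 MB.
Capacity: 4 TB = 32,000,000 Mb; 38073.48 items → 38073 complete.

38073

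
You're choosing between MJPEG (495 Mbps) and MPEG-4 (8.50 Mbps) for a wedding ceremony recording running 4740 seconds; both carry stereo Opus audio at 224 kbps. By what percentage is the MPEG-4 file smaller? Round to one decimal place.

98.2%

Audio: 224 kbps = 0.224 Mbps.
MJPEG: 495.224 Mbps × 4740 s = 2347361.8 Mb = 293.420 GB.
MPEG-4: 8.724 Mbps × 4740 s = 41351.8 Mb = 5.169 GB.
Reduction: (1 − 5.169/293.420) × 100 = 98.24%.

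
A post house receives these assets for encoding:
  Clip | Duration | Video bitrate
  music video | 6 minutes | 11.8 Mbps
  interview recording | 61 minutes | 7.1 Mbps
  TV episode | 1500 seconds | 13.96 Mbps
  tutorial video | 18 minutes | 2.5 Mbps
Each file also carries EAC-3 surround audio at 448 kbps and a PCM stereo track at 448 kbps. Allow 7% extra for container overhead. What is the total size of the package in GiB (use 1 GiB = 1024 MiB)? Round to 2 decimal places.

Audio total: 448 + 448 = 896 kbps = 0.896 Mbps.
music video: 12.696 Mbps × 360 s × 1.07 = 4890.5 Mb
interview recording: 7.996 Mbps × 3660 s × 1.07 = 31313.9 Mb
TV episode: 14.856 Mbps × 1500 s × 1.07 = 23843.9 Mb
tutorial video: 3.396 Mbps × 1080 s × 1.07 = 3924.4 Mb
Total: 63972.7 Mb = 7996.6 MB.
= 7.447 GiB.

7.45 GiB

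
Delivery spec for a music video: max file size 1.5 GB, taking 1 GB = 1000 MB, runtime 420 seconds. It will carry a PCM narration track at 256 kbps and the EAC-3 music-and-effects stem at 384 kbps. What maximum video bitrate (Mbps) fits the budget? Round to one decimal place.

Budget: 1.5 GB = 12000.0 Mb.
Total bitrate budget: 12000.0 Mb / 420 s = 28.571 Mbps.
Audio total: 256 + 384 = 640 kbps = 0.640 Mbps.
Video: 28.571 − 0.640 = 27.931 Mbps.

27.9 Mbps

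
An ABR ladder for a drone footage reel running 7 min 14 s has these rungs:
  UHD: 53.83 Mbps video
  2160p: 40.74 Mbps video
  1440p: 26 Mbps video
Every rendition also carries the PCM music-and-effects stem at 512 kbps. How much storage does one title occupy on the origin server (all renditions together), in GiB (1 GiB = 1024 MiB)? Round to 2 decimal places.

6.17 GiB

7 min 14 s = 434 s
Audio: 512 kbps = 0.512 Mbps.
Sum of rendition bitrates: (53.83+0.512) + (40.74+0.512) + (26+0.512) = 122.106 Mbps.
× 434 s = 52,994 Mb = 6,624 MB = 6.169 GiB.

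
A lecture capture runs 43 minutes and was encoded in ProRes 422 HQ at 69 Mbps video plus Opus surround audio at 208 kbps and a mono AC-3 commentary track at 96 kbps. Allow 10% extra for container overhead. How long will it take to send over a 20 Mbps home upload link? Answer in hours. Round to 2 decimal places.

43 min = 2580 s
Audio total: 208 + 96 = 304 kbps = 0.304 Mbps.
Total bitrate: 69.304 Mbps.
File: 69.304 Mbps × 2580 s = 178804.3 Mb.
With 10% container overhead: ×1.10. → 196684.8 Mb.
At 20 Mbps: 196684.8 / 20 = 9834.2 s ≈ 2.73 hours.

2.73 hours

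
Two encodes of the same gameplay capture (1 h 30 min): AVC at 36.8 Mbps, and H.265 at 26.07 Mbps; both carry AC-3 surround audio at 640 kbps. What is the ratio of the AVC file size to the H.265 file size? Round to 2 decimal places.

1 h 30 min = 90 min = 5400 s
Audio: 640 kbps = 0.640 Mbps.
AVC: 37.440 Mbps × 5400 s = 202176.0 Mb = 25.272 GB.
H.265: 26.710 Mbps × 5400 s = 144234.0 Mb = 18.029 GB.
Ratio: 25.272 / 18.029 = 1.402.

1.40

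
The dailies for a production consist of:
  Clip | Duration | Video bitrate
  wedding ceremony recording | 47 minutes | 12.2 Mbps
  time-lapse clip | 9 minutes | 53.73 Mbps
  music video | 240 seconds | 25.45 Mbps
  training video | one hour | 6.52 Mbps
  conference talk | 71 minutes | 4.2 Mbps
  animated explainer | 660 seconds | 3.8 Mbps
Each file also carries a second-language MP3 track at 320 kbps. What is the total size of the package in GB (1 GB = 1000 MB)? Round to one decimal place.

14.7 GB

Audio: 320 kbps = 0.320 Mbps.
wedding ceremony recording: 12.520 Mbps × 2820 s = 35306.4 Mb
time-lapse clip: 54.050 Mbps × 540 s = 29187.0 Mb
music video: 25.770 Mbps × 240 s = 6184.8 Mb
training video: 6.840 Mbps × 3600 s = 24624.0 Mb
conference talk: 4.520 Mbps × 4260 s = 19255.2 Mb
animated explainer: 4.120 Mbps × 660 s = 2719.2 Mb
Total: 117276.6 Mb = 14659.6 MB.
= 14.66 GB.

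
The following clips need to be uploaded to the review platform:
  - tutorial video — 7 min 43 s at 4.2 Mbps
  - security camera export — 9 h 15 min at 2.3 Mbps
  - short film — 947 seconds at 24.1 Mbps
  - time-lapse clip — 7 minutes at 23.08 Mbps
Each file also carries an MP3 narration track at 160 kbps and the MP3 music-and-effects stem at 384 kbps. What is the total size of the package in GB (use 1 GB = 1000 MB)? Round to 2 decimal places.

16.27 GB

Audio total: 160 + 384 = 544 kbps = 0.544 Mbps.
tutorial video: 4.744 Mbps × 463 s = 2196.5 Mb
security camera export: 2.844 Mbps × 33300 s = 94705.2 Mb
short film: 24.644 Mbps × 947 s = 23337.9 Mb
time-lapse clip: 23.624 Mbps × 420 s = 9922.1 Mb
Total: 130161.6 Mb = 16270.2 MB.
= 16.27 GB.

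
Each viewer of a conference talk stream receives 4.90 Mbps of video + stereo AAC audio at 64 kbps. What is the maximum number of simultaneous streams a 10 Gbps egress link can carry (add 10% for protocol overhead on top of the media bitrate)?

1831

Audio: 64 kbps = 0.064 Mbps.
Per-viewer media rate: 4.964 Mbps.
On the wire with 10% overhead: 5.460 Mbps.
10 Gbps = 10,000 Mbps; 10,000 / 5.460 = 1831.37 → 1831 viewers.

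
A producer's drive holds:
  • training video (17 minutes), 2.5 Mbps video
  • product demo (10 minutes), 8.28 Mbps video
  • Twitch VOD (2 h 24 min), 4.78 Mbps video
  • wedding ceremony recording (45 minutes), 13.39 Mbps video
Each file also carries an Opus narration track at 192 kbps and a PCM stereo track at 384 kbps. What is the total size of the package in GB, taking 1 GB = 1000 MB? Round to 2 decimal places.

11.55 GB

Audio total: 192 + 384 = 576 kbps = 0.576 Mbps.
training video: 3.076 Mbps × 1020 s = 3137.5 Mb
product demo: 8.856 Mbps × 600 s = 5313.6 Mb
Twitch VOD: 5.356 Mbps × 8640 s = 46275.8 Mb
wedding ceremony recording: 13.966 Mbps × 2700 s = 37708.2 Mb
Total: 92435.2 Mb = 11554.4 MB.
= 11.55 GB.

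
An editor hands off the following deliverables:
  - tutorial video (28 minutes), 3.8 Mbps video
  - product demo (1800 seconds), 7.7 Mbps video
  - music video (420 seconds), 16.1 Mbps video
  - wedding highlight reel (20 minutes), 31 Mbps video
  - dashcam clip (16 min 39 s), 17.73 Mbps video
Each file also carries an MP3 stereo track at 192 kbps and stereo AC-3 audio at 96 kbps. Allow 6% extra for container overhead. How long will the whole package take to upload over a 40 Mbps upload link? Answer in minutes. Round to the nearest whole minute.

37 minutes

Audio total: 192 + 96 = 288 kbps = 0.288 Mbps.
tutorial video: 4.088 Mbps × 1680 s × 1.06 = 7279.9 Mb
product demo: 7.988 Mbps × 1800 s × 1.06 = 15241.1 Mb
music video: 16.388 Mbps × 420 s × 1.06 = 7295.9 Mb
wedding highlight reel: 31.288 Mbps × 1200 s × 1.06 = 39798.3 Mb
dashcam clip: 18.018 Mbps × 999 s × 1.06 = 19080.0 Mb
Total: 88695.3 Mb = 11086.9 MB.
At 40 Mbps: 88695.3 / 40 = 2217 s ≈ 37 minutes.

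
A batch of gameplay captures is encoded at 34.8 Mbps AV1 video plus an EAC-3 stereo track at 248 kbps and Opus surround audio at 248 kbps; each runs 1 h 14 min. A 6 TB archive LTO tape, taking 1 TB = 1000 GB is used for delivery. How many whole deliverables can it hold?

1 h 14 min = 74 min = 4440 s
Audio total: 248 + 248 = 496 kbps = 0.496 Mbps.
Total bitrate: 35.296 Mbps.
Per item: 35.296 Mbps × 4440 s = 156,714 Mb = 19,589 MB.
Capacity: 6 TB = 48,000,000 Mb; 306.29 items → 306 complete.

306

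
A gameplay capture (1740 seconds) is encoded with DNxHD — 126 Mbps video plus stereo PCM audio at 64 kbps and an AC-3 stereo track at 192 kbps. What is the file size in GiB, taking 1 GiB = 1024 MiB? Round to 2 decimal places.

25.57 GiB

Audio total: 64 + 192 = 256 kbps = 0.256 Mbps.
Total bitrate: 126 + 0.256 = 126.256 Mbps.
Stream data: 126.256 Mbps × 1740 s = 219685.4 Mb.
219,685 Mb = 27,460,680,000 bytes ÷ 1,073,741,824 = 25.57 GiB.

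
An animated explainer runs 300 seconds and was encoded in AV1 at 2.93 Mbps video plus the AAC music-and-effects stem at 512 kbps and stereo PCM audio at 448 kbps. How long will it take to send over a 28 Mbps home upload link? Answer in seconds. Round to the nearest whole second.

42 seconds

Audio total: 512 + 448 = 960 kbps = 0.960 Mbps.
Total bitrate: 3.890 Mbps.
File: 3.890 Mbps × 300 s = 1167.0 Mb.
At 28 Mbps: 1167.0 / 28 = 41.7 s ≈ 41.7 seconds.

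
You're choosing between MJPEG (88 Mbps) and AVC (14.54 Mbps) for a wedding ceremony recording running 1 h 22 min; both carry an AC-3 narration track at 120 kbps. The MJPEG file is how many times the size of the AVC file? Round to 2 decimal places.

6.01

1 h 22 min = 82 min = 4920 s
Audio: 120 kbps = 0.120 Mbps.
MJPEG: 88.120 Mbps × 4920 s = 433550.4 Mb = 50.472 GiB.
AVC: 14.660 Mbps × 4920 s = 72127.2 Mb = 8.397 GiB.
Ratio: 50.472 / 8.397 = 6.011.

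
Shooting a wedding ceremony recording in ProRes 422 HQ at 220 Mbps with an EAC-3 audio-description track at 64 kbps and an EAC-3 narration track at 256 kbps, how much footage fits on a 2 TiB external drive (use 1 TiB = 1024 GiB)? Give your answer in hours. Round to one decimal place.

Audio total: 64 + 256 = 320 kbps = 0.320 Mbps.
Total bitrate: 220 + 0.320 = 220.320 Mbps.
Capacity: 2 TiB = 17,592,186 Mb.
Recording time: 17,592,186 / 220.320 = 79,848 s ≈ 22.2 hours.

22.2 hours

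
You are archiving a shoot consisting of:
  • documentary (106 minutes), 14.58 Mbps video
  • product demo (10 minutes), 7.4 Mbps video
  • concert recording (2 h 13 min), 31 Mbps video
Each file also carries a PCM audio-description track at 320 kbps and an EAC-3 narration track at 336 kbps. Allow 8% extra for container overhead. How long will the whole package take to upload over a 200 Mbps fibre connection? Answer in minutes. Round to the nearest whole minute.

32 minutes

Audio total: 320 + 336 = 656 kbps = 0.656 Mbps.
documentary: 15.236 Mbps × 6360 s × 1.08 = 104653.0 Mb
product demo: 8.056 Mbps × 600 s × 1.08 = 5220.3 Mb
concert recording: 31.656 Mbps × 7980 s × 1.08 = 272824.1 Mb
Total: 382697.4 Mb = 47837.2 MB.
At 200 Mbps: 382697.4 / 200 = 1913 s ≈ 31.9 minutes.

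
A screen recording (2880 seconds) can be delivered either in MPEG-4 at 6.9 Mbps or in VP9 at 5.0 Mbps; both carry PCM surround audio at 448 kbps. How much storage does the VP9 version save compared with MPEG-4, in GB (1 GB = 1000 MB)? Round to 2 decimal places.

Audio: 448 kbps = 0.448 Mbps.
MPEG-4: 7.348 Mbps × 2880 s = 21162.2 Mb = 2.645 GB.
VP9: 5.448 Mbps × 2880 s = 15690.2 Mb = 1.961 GB.
Saving: 2.645 − 1.961 = 0.684 GB.

0.68 GB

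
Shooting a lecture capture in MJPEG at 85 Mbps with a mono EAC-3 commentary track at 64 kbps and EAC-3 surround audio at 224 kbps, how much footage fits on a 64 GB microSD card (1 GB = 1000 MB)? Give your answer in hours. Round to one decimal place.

Audio total: 64 + 224 = 288 kbps = 0.288 Mbps.
Total bitrate: 85 + 0.288 = 85.288 Mbps.
Capacity: 64 GB = 512,000 Mb.
Recording time: 512,000 / 85.288 = 6,003 s ≈ 1.67 hours.

1.7 hours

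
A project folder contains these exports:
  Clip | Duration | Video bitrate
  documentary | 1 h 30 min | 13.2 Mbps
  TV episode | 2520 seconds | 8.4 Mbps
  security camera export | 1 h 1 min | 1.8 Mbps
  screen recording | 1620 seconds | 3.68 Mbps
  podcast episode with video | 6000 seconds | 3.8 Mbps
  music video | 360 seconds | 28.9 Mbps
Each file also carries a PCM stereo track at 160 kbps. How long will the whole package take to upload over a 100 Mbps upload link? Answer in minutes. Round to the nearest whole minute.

24 minutes

Audio: 160 kbps = 0.160 Mbps.
documentary: 13.360 Mbps × 5400 s = 72144.0 Mb
TV episode: 8.560 Mbps × 2520 s = 21571.2 Mb
security camera export: 1.960 Mbps × 3660 s = 7173.6 Mb
screen recording: 3.840 Mbps × 1620 s = 6220.8 Mb
podcast episode with video: 3.960 Mbps × 6000 s = 23760.0 Mb
music video: 29.060 Mbps × 360 s = 10461.6 Mb
Total: 141331.2 Mb = 17666.4 MB.
At 100 Mbps: 141331.2 / 100 = 1413 s ≈ 23.6 minutes.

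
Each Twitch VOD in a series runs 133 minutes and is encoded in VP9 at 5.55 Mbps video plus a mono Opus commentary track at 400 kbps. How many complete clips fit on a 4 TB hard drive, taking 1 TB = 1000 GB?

133 min = 7980 s
Audio: 400 kbps = 0.400 Mbps.
Total bitrate: 5.950 Mbps.
Per item: 5.950 Mbps × 7980 s = 47,481 Mb = 5,935 MB.
Capacity: 4 TB = 32,000,000 Mb; 673.95 items → 673 complete.

673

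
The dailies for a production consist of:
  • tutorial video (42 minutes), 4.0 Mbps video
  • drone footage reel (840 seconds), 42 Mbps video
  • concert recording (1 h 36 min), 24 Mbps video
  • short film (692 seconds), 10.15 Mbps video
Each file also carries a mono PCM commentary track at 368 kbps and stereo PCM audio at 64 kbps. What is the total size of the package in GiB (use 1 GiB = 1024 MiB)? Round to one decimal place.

22.7 GiB

Audio total: 368 + 64 = 432 kbps = 0.432 Mbps.
tutorial video: 4.432 Mbps × 2520 s = 11168.6 Mb
drone footage reel: 42.432 Mbps × 840 s = 35642.9 Mb
concert recording: 24.432 Mbps × 5760 s = 140728.3 Mb
short film: 10.582 Mbps × 692 s = 7322.7 Mb
Total: 194862.6 Mb = 24357.8 MB.
= 22.68 GiB.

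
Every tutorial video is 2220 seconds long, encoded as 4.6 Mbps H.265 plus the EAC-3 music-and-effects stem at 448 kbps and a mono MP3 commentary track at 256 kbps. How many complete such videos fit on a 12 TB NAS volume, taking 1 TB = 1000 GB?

8152

Audio total: 448 + 256 = 704 kbps = 0.704 Mbps.
Total bitrate: 5.304 Mbps.
Per item: 5.304 Mbps × 2220 s = 11,775 Mb = 1,472 MB.
Capacity: 12 TB = 96,000,000 Mb; 8152.95 items → 8152 complete.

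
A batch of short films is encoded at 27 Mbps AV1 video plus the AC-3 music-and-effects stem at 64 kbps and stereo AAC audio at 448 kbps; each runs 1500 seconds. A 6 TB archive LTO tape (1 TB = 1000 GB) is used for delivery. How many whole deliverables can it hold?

1163

Audio total: 64 + 448 = 512 kbps = 0.512 Mbps.
Total bitrate: 27.512 Mbps.
Per item: 27.512 Mbps × 1500 s = 41,268 Mb = 5,158 MB.
Capacity: 6 TB = 48,000,000 Mb; 1163.13 items → 1163 complete.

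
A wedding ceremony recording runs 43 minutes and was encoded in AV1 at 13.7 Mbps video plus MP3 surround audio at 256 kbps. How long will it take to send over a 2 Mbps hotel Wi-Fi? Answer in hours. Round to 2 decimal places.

43 min = 2580 s
Audio: 256 kbps = 0.256 Mbps.
Total bitrate: 13.956 Mbps.
File: 13.956 Mbps × 2580 s = 36006.5 Mb.
At 2 Mbps: 36006.5 / 2 = 18003.2 s ≈ 5 hours.

5.00 hours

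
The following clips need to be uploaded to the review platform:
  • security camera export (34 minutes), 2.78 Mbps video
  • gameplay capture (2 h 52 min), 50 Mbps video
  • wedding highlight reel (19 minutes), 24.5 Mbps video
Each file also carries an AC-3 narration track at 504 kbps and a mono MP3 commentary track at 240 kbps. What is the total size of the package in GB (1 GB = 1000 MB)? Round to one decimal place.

Audio total: 504 + 240 = 744 kbps = 0.744 Mbps.
security camera export: 3.524 Mbps × 2040 s = 7189.0 Mb
gameplay capture: 50.744 Mbps × 10320 s = 523678.1 Mb
wedding highlight reel: 25.244 Mbps × 1140 s = 28778.2 Mb
Total: 559645.2 Mb = 69955.6 MB.
= 69.96 GB.

70.0 GB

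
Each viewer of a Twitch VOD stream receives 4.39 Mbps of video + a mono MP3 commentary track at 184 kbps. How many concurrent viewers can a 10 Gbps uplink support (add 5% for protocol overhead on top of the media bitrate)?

Audio: 184 kbps = 0.184 Mbps.
Per-viewer media rate: 4.574 Mbps.
On the wire with 5% overhead: 4.803 Mbps.
10 Gbps = 10,000 Mbps; 10,000 / 4.803 = 2082.16 → 2082 viewers.

2082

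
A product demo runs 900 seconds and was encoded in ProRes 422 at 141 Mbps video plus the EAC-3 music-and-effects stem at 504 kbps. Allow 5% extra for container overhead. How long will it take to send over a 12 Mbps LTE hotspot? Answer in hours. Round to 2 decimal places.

Audio: 504 kbps = 0.504 Mbps.
Total bitrate: 141.504 Mbps.
File: 141.504 Mbps × 900 s = 127353.6 Mb.
With 5% container overhead: ×1.05. → 133721.3 Mb.
At 12 Mbps: 133721.3 / 12 = 11143.4 s ≈ 3.1 hours.

3.10 hours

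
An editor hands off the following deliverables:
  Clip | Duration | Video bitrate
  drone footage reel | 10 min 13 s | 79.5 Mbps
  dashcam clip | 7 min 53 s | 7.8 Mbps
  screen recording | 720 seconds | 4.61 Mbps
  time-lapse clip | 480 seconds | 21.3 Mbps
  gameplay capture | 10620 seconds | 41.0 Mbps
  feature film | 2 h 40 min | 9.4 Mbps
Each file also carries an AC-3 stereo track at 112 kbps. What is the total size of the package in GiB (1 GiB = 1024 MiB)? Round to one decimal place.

69.2 GiB

Audio: 112 kbps = 0.112 Mbps.
drone footage reel: 79.612 Mbps × 613 s = 48802.2 Mb
dashcam clip: 7.912 Mbps × 473 s = 3742.4 Mb
screen recording: 4.722 Mbps × 720 s = 3399.8 Mb
time-lapse clip: 21.412 Mbps × 480 s = 10277.8 Mb
gameplay capture: 41.112 Mbps × 10620 s = 436609.4 Mb
feature film: 9.512 Mbps × 9600 s = 91315.2 Mb
Total: 594146.8 Mb = 74268.3 MB.
= 69.17 GiB.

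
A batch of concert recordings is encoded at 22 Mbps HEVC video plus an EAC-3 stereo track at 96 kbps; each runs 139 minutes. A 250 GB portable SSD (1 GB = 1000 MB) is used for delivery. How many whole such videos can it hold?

139 min = 8340 s
Audio: 96 kbps = 0.096 Mbps.
Total bitrate: 22.096 Mbps.
Per item: 22.096 Mbps × 8340 s = 184,281 Mb = 23,035 MB.
Capacity: 250 GB = 2,000,000 Mb; 10.85 items → 10 complete.

10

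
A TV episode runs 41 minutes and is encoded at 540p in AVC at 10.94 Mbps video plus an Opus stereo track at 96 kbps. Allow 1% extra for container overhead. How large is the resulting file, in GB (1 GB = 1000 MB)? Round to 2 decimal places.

3.43 GB

41 min = 2460 s
Audio: 96 kbps = 0.096 Mbps.
Total bitrate: 10.94 + 0.096 = 11.036 Mbps.
Stream data: 11.036 Mbps × 2460 s = 27148.6 Mb.
With 1% container overhead: ×1.01.
27,420 Mb ÷ 8 = 3,428 MB → 3.428 GB.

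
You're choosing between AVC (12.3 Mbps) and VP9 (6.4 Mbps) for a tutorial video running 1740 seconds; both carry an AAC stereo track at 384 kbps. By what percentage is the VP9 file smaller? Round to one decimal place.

46.5%

Audio: 384 kbps = 0.384 Mbps.
AVC: 12.684 Mbps × 1740 s = 22070.2 Mb = 2.569 GiB.
VP9: 6.784 Mbps × 1740 s = 11804.2 Mb = 1.374 GiB.
Reduction: (1 − 1.374/2.569) × 100 = 46.52%.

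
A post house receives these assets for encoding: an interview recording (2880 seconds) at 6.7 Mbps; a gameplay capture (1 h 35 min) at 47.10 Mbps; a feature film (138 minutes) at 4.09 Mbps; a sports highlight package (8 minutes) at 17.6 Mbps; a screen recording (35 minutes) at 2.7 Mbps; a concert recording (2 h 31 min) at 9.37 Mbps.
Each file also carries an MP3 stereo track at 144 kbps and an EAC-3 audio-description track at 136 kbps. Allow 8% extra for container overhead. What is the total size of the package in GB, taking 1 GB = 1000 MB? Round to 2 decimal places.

Audio total: 144 + 136 = 280 kbps = 0.280 Mbps.
interview recording: 6.980 Mbps × 2880 s × 1.08 = 21710.6 Mb
gameplay capture: 47.380 Mbps × 5700 s × 1.08 = 291671.3 Mb
feature film: 4.370 Mbps × 8280 s × 1.08 = 39078.3 Mb
sports highlight package: 17.880 Mbps × 480 s × 1.08 = 9269.0 Mb
screen recording: 2.980 Mbps × 2100 s × 1.08 = 6758.6 Mb
concert recording: 9.650 Mbps × 9060 s × 1.08 = 94423.3 Mb
Total: 462911.1 Mb = 57863.9 MB.
= 57.86 GB.

57.86 GB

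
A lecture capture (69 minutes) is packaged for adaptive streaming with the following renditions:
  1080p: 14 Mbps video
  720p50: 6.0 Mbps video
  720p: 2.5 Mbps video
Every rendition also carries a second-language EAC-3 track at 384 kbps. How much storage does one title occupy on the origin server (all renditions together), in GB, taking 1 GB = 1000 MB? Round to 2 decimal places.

12.24 GB

69 min = 4140 s
Audio: 384 kbps = 0.384 Mbps.
Sum of rendition bitrates: (14+0.384) + (6.0+0.384) + (2.5+0.384) = 23.652 Mbps.
× 4140 s = 97,919 Mb = 12,240 MB = 12.24 GB.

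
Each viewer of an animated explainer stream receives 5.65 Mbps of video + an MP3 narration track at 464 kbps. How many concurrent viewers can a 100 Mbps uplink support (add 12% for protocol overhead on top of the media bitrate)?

14

Audio: 464 kbps = 0.464 Mbps.
Per-viewer media rate: 6.114 Mbps.
On the wire with 12% overhead: 6.848 Mbps.
100 Mbps = 100.0 Mbps; 100.0 / 6.848 = 14.60 → 14 viewers.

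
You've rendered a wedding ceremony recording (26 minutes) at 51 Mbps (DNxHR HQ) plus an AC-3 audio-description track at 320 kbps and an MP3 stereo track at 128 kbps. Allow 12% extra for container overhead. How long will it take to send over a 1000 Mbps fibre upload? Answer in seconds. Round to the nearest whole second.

90 seconds

26 min = 1560 s
Audio total: 320 + 128 = 448 kbps = 0.448 Mbps.
Total bitrate: 51.448 Mbps.
File: 51.448 Mbps × 1560 s = 80258.9 Mb.
With 12% container overhead: ×1.12. → 89889.9 Mb.
At 1000 Mbps: 89889.9 / 1000 = 89.9 s ≈ 89.9 seconds.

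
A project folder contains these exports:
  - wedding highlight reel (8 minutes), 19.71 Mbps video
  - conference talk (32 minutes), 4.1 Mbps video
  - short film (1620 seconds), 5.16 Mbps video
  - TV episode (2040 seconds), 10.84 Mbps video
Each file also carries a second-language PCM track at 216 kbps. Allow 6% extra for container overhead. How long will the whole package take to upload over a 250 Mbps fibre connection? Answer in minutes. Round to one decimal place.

Audio: 216 kbps = 0.216 Mbps.
wedding highlight reel: 19.926 Mbps × 480 s × 1.06 = 10138.3 Mb
conference talk: 4.316 Mbps × 1920 s × 1.06 = 8783.9 Mb
short film: 5.376 Mbps × 1620 s × 1.06 = 9231.7 Mb
TV episode: 11.056 Mbps × 2040 s × 1.06 = 23907.5 Mb
Total: 52061.4 Mb = 6507.7 MB.
At 250 Mbps: 52061.4 / 250 = 208 s ≈ 3.47 minutes.

3.5 minutes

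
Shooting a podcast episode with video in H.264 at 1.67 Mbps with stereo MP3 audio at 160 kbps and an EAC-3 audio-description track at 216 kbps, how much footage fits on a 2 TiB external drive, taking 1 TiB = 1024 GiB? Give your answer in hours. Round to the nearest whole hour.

Audio total: 160 + 216 = 376 kbps = 0.376 Mbps.
Total bitrate: 1.67 + 0.376 = 2.046 Mbps.
Capacity: 2 TiB = 17,592,186 Mb.
Recording time: 17,592,186 / 2.046 = 8,598,331 s ≈ 2,388 hours.

2388 hours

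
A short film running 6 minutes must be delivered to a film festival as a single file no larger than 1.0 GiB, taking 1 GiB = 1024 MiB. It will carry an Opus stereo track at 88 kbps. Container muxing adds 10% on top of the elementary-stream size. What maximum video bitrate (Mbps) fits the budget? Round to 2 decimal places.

21.60 Mbps

Budget: 1.0 GiB = 8589.9 Mb.
Stream payload after overhead: 8589.9 / 1.10 = 7809.0 Mb.
6 min = 360 s
Total bitrate budget: 7809.0 Mb / 360 s = 21.692 Mbps.
Audio: 88 kbps = 0.088 Mbps.
Video: 21.692 − 0.088 = 21.604 Mbps.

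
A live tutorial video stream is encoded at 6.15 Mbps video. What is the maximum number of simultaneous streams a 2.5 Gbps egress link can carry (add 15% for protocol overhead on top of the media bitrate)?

353

On the wire with 15% overhead: 7.072 Mbps.
2.5 Gbps = 2,500 Mbps; 2,500 / 7.072 = 353.48 → 353 viewers.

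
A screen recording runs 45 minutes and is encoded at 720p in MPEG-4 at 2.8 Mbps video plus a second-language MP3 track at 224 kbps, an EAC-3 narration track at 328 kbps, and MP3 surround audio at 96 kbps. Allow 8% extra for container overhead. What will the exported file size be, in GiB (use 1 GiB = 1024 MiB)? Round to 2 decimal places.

1.17 GiB

45 min = 2700 s
Audio total: 224 + 328 + 96 = 648 kbps = 0.648 Mbps.
Total bitrate: 2.8 + 0.648 = 3.448 Mbps.
Stream data: 3.448 Mbps × 2700 s = 9309.6 Mb.
With 8% container overhead: ×1.08.
10,054 Mb = 1,256,796,000 bytes ÷ 1,073,741,824 = 1.170 GiB.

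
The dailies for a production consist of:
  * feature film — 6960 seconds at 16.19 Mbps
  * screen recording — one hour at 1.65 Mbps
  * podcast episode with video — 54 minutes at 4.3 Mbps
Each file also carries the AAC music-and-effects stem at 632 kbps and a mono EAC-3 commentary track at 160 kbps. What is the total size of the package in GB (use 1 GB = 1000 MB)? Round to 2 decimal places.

Audio total: 632 + 160 = 792 kbps = 0.792 Mbps.
feature film: 16.982 Mbps × 6960 s = 118194.7 Mb
screen recording: 2.442 Mbps × 3600 s = 8791.2 Mb
podcast episode with video: 5.092 Mbps × 3240 s = 16498.1 Mb
Total: 143484.0 Mb = 17935.5 MB.
= 17.94 GB.

17.94 GB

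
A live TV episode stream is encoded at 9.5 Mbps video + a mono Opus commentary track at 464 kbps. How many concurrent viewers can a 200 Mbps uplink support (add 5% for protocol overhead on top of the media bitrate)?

19

Audio: 464 kbps = 0.464 Mbps.
Per-viewer media rate: 9.964 Mbps.
On the wire with 5% overhead: 10.462 Mbps.
200 Mbps = 200.0 Mbps; 200.0 / 10.462 = 19.12 → 19 viewers.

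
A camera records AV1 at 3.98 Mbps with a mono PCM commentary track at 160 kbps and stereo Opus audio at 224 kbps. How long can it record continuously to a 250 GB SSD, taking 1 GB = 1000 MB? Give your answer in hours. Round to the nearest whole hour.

127 hours

Audio total: 160 + 224 = 384 kbps = 0.384 Mbps.
Total bitrate: 3.98 + 0.384 = 4.364 Mbps.
Capacity: 250 GB = 2,000,000 Mb.
Recording time: 2,000,000 / 4.364 = 458,295 s ≈ 127 hours.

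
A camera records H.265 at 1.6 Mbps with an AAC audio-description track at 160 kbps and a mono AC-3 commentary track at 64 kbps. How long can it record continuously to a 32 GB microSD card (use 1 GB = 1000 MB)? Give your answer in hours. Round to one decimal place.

Audio total: 160 + 64 = 224 kbps = 0.224 Mbps.
Total bitrate: 1.6 + 0.224 = 1.824 Mbps.
Capacity: 32 GB = 256,000 Mb.
Recording time: 256,000 / 1.824 = 140,351 s ≈ 39.0 hours.

39.0 hours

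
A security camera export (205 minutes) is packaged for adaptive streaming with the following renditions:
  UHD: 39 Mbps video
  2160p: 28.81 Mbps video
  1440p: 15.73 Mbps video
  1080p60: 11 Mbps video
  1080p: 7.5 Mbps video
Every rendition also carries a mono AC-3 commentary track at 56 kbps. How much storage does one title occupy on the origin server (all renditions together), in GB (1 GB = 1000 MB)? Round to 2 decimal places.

205 min = 12300 s
Audio: 56 kbps = 0.056 Mbps.
Sum of rendition bitrates: (39+0.056) + (28.81+0.056) + (15.73+0.056) + (11+0.056) + (7.5+0.056) = 102.320 Mbps.
× 12300 s = 1,258,536 Mb = 157,317 MB = 157.3 GB.

157.32 GB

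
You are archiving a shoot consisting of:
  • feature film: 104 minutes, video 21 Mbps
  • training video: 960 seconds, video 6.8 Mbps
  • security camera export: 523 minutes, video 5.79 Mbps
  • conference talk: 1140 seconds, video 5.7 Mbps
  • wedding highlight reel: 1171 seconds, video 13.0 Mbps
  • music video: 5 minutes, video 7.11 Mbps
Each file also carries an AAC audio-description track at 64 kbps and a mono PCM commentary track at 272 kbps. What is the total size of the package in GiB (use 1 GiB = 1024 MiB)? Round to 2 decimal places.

Audio total: 64 + 272 = 336 kbps = 0.336 Mbps.
feature film: 21.336 Mbps × 6240 s = 133136.6 Mb
training video: 7.136 Mbps × 960 s = 6850.6 Mb
security camera export: 6.126 Mbps × 31380 s = 192233.9 Mb
conference talk: 6.036 Mbps × 1140 s = 6881.0 Mb
wedding highlight reel: 13.336 Mbps × 1171 s = 15616.5 Mb
music video: 7.446 Mbps × 300 s = 2233.8 Mb
Total: 356952.4 Mb = 44619.0 MB.
= 41.55 GiB.

41.55 GiB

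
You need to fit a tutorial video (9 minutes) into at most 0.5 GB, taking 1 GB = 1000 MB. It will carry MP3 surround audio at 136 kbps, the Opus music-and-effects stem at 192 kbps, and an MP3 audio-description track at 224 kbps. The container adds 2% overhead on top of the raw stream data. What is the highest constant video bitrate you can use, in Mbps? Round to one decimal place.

6.7 Mbps

Budget: 0.5 GB = 4000.0 Mb.
Stream payload after overhead: 4000.0 / 1.02 = 3921.6 Mb.
9 min = 540 s
Total bitrate budget: 3921.6 Mb / 540 s = 7.262 Mbps.
Audio total: 136 + 192 + 224 = 552 kbps = 0.552 Mbps.
Video: 7.262 − 0.552 = 6.710 Mbps.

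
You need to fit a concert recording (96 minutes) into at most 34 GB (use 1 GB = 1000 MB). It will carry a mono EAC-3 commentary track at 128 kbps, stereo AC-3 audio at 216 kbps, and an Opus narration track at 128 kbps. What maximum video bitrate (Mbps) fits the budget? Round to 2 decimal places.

46.75 Mbps

Budget: 34 GB = 272000.0 Mb.
96 min = 5760 s
Total bitrate budget: 272000.0 Mb / 5760 s = 47.222 Mbps.
Audio total: 128 + 216 + 128 = 472 kbps = 0.472 Mbps.
Video: 47.222 − 0.472 = 46.750 Mbps.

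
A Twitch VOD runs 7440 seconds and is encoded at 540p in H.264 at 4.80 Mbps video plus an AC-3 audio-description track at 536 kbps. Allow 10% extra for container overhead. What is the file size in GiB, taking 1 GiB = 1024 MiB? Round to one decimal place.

Audio: 536 kbps = 0.536 Mbps.
Total bitrate: 4.80 + 0.536 = 5.336 Mbps.
Stream data: 5.336 Mbps × 7440 s = 39699.8 Mb.
With 10% container overhead: ×1.10.
43,670 Mb = 5,458,728,000 bytes ÷ 1,073,741,824 = 5.084 GiB.

5.1 GiB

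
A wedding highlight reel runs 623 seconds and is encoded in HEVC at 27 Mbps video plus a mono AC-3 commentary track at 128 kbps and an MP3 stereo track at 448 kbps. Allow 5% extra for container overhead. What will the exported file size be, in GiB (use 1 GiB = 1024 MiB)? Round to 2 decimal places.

Audio total: 128 + 448 = 576 kbps = 0.576 Mbps.
Total bitrate: 27 + 0.576 = 27.576 Mbps.
Stream data: 27.576 Mbps × 623 s = 17179.8 Mb.
With 5% container overhead: ×1.05.
18,039 Mb = 2,254,855,050 bytes ÷ 1,073,741,824 = 2.100 GiB.

2.10 GiB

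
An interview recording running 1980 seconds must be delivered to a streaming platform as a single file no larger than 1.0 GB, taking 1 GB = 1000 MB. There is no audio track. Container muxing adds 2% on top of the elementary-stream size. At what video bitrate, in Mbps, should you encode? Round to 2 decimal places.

Budget: 1.0 GB = 8000.0 Mb.
Stream payload after overhead: 8000.0 / 1.02 = 7843.1 Mb.
Total bitrate budget: 7843.1 Mb / 1980 s = 3.961 Mbps.

3.96 Mbps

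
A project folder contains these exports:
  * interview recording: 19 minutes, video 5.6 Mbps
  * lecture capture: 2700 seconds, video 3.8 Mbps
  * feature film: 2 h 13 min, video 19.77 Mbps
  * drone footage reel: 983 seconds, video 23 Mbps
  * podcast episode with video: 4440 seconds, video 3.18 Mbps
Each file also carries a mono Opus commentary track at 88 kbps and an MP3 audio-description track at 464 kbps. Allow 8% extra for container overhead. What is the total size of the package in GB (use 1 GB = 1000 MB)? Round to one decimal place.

29.8 GB

Audio total: 88 + 464 = 552 kbps = 0.552 Mbps.
interview recording: 6.152 Mbps × 1140 s × 1.08 = 7574.3 Mb
lecture capture: 4.352 Mbps × 2700 s × 1.08 = 12690.4 Mb
feature film: 20.322 Mbps × 7980 s × 1.08 = 175143.1 Mb
drone footage reel: 23.552 Mbps × 983 s × 1.08 = 25003.7 Mb
podcast episode with video: 3.732 Mbps × 4440 s × 1.08 = 17895.7 Mb
Total: 238307.3 Mb = 29788.4 MB.
= 29.79 GB.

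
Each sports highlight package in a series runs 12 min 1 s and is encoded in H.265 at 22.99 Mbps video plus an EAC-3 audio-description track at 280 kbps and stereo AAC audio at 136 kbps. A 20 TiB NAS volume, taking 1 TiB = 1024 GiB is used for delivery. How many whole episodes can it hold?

10424

12 min 1 s = 721 s
Audio total: 280 + 136 = 416 kbps = 0.416 Mbps.
Total bitrate: 23.406 Mbps.
Per item: 23.406 Mbps × 721 s = 16,876 Mb = 2,109 MB.
Capacity: 20 TiB = 175,921,860 Mb; 10424.55 items → 10424 complete.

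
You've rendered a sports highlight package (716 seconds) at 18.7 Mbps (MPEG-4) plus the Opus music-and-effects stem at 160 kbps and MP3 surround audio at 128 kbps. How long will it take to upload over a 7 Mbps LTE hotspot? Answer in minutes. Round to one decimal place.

Audio total: 160 + 128 = 288 kbps = 0.288 Mbps.
Total bitrate: 18.988 Mbps.
File: 18.988 Mbps × 716 s = 13595.4 Mb.
At 7 Mbps: 13595.4 / 7 = 1942.2 s ≈ 32.4 minutes.

32.4 minutes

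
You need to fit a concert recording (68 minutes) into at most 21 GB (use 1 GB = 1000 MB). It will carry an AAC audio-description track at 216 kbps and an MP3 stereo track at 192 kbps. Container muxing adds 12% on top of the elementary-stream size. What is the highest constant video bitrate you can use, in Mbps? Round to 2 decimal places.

36.36 Mbps

Budget: 21 GB = 168000.0 Mb.
Stream payload after overhead: 168000.0 / 1.12 = 150000.0 Mb.
68 min = 4080 s
Total bitrate budget: 150000.0 Mb / 4080 s = 36.765 Mbps.
Audio total: 216 + 192 = 408 kbps = 0.408 Mbps.
Video: 36.765 − 0.408 = 36.357 Mbps.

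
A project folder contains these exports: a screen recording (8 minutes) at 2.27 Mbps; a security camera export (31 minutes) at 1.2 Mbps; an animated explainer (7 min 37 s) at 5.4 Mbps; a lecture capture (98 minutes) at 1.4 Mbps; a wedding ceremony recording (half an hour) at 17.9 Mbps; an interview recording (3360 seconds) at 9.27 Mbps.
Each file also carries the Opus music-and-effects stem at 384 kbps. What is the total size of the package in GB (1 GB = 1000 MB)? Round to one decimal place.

10.3 GB

Audio: 384 kbps = 0.384 Mbps.
screen recording: 2.654 Mbps × 480 s = 1273.9 Mb
security camera export: 1.584 Mbps × 1860 s = 2946.2 Mb
animated explainer: 5.784 Mbps × 457 s = 2643.3 Mb
lecture capture: 1.784 Mbps × 5880 s = 10489.9 Mb
wedding ceremony recording: 18.284 Mbps × 1800 s = 32911.2 Mb
interview recording: 9.654 Mbps × 3360 s = 32437.4 Mb
Total: 82702.0 Mb = 10337.8 MB.
= 10.34 GB.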